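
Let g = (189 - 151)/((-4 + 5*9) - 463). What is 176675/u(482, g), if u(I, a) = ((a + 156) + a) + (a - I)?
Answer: -37278425/68843 ≈ -541.50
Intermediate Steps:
g = -19/211 (g = 38/((-4 + 45) - 463) = 38/(41 - 463) = 38/(-422) = 38*(-1/422) = -19/211 ≈ -0.090047)
u(I, a) = 156 - I + 3*a (u(I, a) = ((156 + a) + a) + (a - I) = (156 + 2*a) + (a - I) = 156 - I + 3*a)
176675/u(482, g) = 176675/(156 - 1*482 + 3*(-19/211)) = 176675/(156 - 482 - 57/211) = 176675/(-68843/211) = 176675*(-211/68843) = -37278425/68843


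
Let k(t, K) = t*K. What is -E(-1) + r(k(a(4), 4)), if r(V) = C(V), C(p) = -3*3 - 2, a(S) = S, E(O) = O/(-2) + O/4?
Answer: -45/4 ≈ -11.250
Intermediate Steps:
E(O) = -O/4 (E(O) = O*(-½) + O*(¼) = -O/2 + O/4 = -O/4)
k(t, K) = K*t
C(p) = -11 (C(p) = -9 - 2 = -11)
r(V) = -11
-E(-1) + r(k(a(4), 4)) = -(-1)*(-1)/4 - 11 = -1*¼ - 11 = -¼ - 11 = -45/4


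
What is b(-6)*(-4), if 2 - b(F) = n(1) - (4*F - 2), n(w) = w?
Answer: 100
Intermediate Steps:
b(F) = -1 + 4*F (b(F) = 2 - (1 - (4*F - 2)) = 2 - (1 - (-2 + 4*F)) = 2 - (1 + (2 - 4*F)) = 2 - (3 - 4*F) = 2 + (-3 + 4*F) = -1 + 4*F)
b(-6)*(-4) = (-1 + 4*(-6))*(-4) = (-1 - 24)*(-4) = -25*(-4) = 100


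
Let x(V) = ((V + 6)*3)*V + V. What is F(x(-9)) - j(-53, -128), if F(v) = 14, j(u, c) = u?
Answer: 67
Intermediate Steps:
x(V) = V + V*(18 + 3*V) (x(V) = ((6 + V)*3)*V + V = (18 + 3*V)*V + V = V*(18 + 3*V) + V = V + V*(18 + 3*V))
F(x(-9)) - j(-53, -128) = 14 - 1*(-53) = 14 + 53 = 67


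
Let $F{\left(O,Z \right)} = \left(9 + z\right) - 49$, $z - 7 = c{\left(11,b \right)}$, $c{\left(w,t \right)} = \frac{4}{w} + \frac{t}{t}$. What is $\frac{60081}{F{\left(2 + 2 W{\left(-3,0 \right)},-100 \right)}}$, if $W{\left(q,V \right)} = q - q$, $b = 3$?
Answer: $- \frac{220297}{116} \approx -1899.1$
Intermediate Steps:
$W{\left(q,V \right)} = 0$
$c{\left(w,t \right)} = 1 + \frac{4}{w}$ ($c{\left(w,t \right)} = \frac{4}{w} + 1 = 1 + \frac{4}{w}$)
$z = \frac{92}{11}$ ($z = 7 + \frac{4 + 11}{11} = 7 + \frac{1}{11} \cdot 15 = 7 + \frac{15}{11} = \frac{92}{11} \approx 8.3636$)
$F{\left(O,Z \right)} = - \frac{348}{11}$ ($F{\left(O,Z \right)} = \left(9 + \frac{92}{11}\right) - 49 = \frac{191}{11} - 49 = - \frac{348}{11}$)
$\frac{60081}{F{\left(2 + 2 W{\left(-3,0 \right)},-100 \right)}} = \frac{60081}{- \frac{348}{11}} = 60081 \left(- \frac{11}{348}\right) = - \frac{220297}{116}$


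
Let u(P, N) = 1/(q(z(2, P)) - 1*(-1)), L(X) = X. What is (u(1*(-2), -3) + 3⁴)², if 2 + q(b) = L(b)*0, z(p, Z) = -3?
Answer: 6400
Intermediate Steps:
q(b) = -2 (q(b) = -2 + b*0 = -2 + 0 = -2)
u(P, N) = -1 (u(P, N) = 1/(-2 - 1*(-1)) = 1/(-2 + 1) = 1/(-1) = -1)
(u(1*(-2), -3) + 3⁴)² = (-1 + 3⁴)² = (-1 + 81)² = 80² = 6400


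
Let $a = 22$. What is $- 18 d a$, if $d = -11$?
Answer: $4356$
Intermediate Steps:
$- 18 d a = \left(-18\right) \left(-11\right) 22 = 198 \cdot 22 = 4356$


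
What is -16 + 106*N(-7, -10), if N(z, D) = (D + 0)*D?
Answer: 10584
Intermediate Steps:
N(z, D) = D**2 (N(z, D) = D*D = D**2)
-16 + 106*N(-7, -10) = -16 + 106*(-10)**2 = -16 + 106*100 = -16 + 10600 = 10584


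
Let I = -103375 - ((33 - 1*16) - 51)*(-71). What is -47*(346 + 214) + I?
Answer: -132109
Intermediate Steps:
I = -105789 (I = -103375 - ((33 - 16) - 51)*(-71) = -103375 - (17 - 51)*(-71) = -103375 - (-34)*(-71) = -103375 - 1*2414 = -103375 - 2414 = -105789)
-47*(346 + 214) + I = -47*(346 + 214) - 105789 = -47*560 - 105789 = -26320 - 105789 = -132109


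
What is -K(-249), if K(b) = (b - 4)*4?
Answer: 1012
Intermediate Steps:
K(b) = -16 + 4*b (K(b) = (-4 + b)*4 = -16 + 4*b)
-K(-249) = -(-16 + 4*(-249)) = -(-16 - 996) = -1*(-1012) = 1012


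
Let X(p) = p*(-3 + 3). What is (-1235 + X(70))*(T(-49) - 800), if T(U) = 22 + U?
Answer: 1021345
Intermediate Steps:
X(p) = 0 (X(p) = p*0 = 0)
(-1235 + X(70))*(T(-49) - 800) = (-1235 + 0)*((22 - 49) - 800) = -1235*(-27 - 800) = -1235*(-827) = 1021345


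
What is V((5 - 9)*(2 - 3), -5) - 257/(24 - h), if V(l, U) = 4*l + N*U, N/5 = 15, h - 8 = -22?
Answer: -13899/38 ≈ -365.76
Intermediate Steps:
h = -14 (h = 8 - 22 = -14)
N = 75 (N = 5*15 = 75)
V(l, U) = 4*l + 75*U
V((5 - 9)*(2 - 3), -5) - 257/(24 - h) = (4*((5 - 9)*(2 - 3)) + 75*(-5)) - 257/(24 - 1*(-14)) = (4*(-4*(-1)) - 375) - 257/(24 + 14) = (4*4 - 375) - 257/38 = (16 - 375) - 257*1/38 = -359 - 257/38 = -13899/38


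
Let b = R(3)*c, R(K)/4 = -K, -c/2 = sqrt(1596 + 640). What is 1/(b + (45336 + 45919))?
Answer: 91255/8326187089 - 48*sqrt(559)/8326187089 ≈ 1.0824e-5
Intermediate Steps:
c = -4*sqrt(559) (c = -2*sqrt(1596 + 640) = -4*sqrt(559) ≈ -94.573)
R(K) = -4*K (R(K) = 4*(-K) = -4*K)
b = 48*sqrt(559) (b = (-4*3)*(-4*sqrt(559)) = -(-48)*sqrt(559) = 48*sqrt(559) ≈ 1134.9)
1/(b + (45336 + 45919)) = 1/(48*sqrt(559) + (45336 + 45919)) = 1/(48*sqrt(559) + 91255) = 1/(91255 + 48*sqrt(559))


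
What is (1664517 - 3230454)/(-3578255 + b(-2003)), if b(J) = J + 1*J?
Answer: 173993/398029 ≈ 0.43714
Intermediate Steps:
b(J) = 2*J (b(J) = J + J = 2*J)
(1664517 - 3230454)/(-3578255 + b(-2003)) = (1664517 - 3230454)/(-3578255 + 2*(-2003)) = -1565937/(-3578255 - 4006) = -1565937/(-3582261) = -1565937*(-1/3582261) = 173993/398029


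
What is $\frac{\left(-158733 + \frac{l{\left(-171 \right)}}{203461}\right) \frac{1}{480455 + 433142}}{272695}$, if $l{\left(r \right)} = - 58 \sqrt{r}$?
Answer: $- \frac{158733}{249133333915} - \frac{174 i \sqrt{19}}{50688917251679815} \approx -6.3714 \cdot 10^{-7} - 1.4963 \cdot 10^{-14} i$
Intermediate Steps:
$\frac{\left(-158733 + \frac{l{\left(-171 \right)}}{203461}\right) \frac{1}{480455 + 433142}}{272695} = \frac{\left(-158733 + \frac{\left(-58\right) \sqrt{-171}}{203461}\right) \frac{1}{480455 + 433142}}{272695} = \frac{-158733 + - 58 \cdot 3 i \sqrt{19} \cdot \frac{1}{203461}}{913597} \cdot \frac{1}{272695} = \left(-158733 + - 174 i \sqrt{19} \cdot \frac{1}{203461}\right) \frac{1}{913597} \cdot \frac{1}{272695} = \left(-158733 - \frac{174 i \sqrt{19}}{203461}\right) \frac{1}{913597} \cdot \frac{1}{272695} = \left(- \frac{158733}{913597} - \frac{174 i \sqrt{19}}{185881359217}\right) \frac{1}{272695} = - \frac{158733}{249133333915} - \frac{174 i \sqrt{19}}{50688917251679815}$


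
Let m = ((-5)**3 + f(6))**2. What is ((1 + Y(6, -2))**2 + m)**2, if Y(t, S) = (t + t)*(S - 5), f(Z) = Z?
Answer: 443102500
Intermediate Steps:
Y(t, S) = 2*t*(-5 + S) (Y(t, S) = (2*t)*(-5 + S) = 2*t*(-5 + S))
m = 14161 (m = ((-5)**3 + 6)**2 = (-125 + 6)**2 = (-119)**2 = 14161)
((1 + Y(6, -2))**2 + m)**2 = ((1 + 2*6*(-5 - 2))**2 + 14161)**2 = ((1 + 2*6*(-7))**2 + 14161)**2 = ((1 - 84)**2 + 14161)**2 = ((-83)**2 + 14161)**2 = (6889 + 14161)**2 = 21050**2 = 443102500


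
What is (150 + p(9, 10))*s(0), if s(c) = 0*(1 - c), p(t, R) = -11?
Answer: 0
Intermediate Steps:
s(c) = 0
(150 + p(9, 10))*s(0) = (150 - 11)*0 = 139*0 = 0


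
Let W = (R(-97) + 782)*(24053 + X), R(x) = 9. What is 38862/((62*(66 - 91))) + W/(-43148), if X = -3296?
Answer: -1937566959/4777100 ≈ -405.59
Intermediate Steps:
W = 16418787 (W = (9 + 782)*(24053 - 3296) = 791*20757 = 16418787)
38862/((62*(66 - 91))) + W/(-43148) = 38862/((62*(66 - 91))) + 16418787/(-43148) = 38862/((62*(-25))) + 16418787*(-1/43148) = 38862/(-1550) - 2345541/6164 = 38862*(-1/1550) - 2345541/6164 = -19431/775 - 2345541/6164 = -1937566959/4777100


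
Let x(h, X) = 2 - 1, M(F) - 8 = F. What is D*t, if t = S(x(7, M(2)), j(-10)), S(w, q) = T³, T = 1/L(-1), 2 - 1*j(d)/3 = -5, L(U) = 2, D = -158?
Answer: -79/4 ≈ -19.750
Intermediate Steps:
M(F) = 8 + F
x(h, X) = 1
j(d) = 21 (j(d) = 6 - 3*(-5) = 6 + 15 = 21)
T = ½ (T = 1/2 = ½ ≈ 0.50000)
S(w, q) = ⅛ (S(w, q) = (½)³ = ⅛)
t = ⅛ ≈ 0.12500
D*t = -158*⅛ = -79/4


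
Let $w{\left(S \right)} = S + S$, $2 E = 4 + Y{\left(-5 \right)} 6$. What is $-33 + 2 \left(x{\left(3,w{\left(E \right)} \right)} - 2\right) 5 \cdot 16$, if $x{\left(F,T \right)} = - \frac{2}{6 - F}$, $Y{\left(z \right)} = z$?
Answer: $- \frac{1379}{3} \approx -459.67$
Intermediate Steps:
$E = -13$ ($E = \frac{4 - 30}{2} = \frac{1}{2} \left(-26\right) = -13$)
$w{\left(S \right)} = 2 S$
$-33 + 2 \left(x{\left(3,w{\left(E \right)} \right)} - 2\right) 5 \cdot 16 = -33 + 2 \left(\frac{2}{-6 + 3} - 2\right) 5 \cdot 16 = -33 + 2 \left(\frac{2}{-3} - 2\right) 5 \cdot 16 = -33 + 2 \left(2 \left(- \frac{1}{3}\right) - 2\right) 5 \cdot 16 = -33 + 2 \left(- \frac{2}{3} - 2\right) 5 \cdot 16 = -33 + 2 \left(- \frac{8}{3}\right) 5 \cdot 16 = -33 + \left(- \frac{16}{3}\right) 5 \cdot 16 = -33 - \frac{1280}{3} = - \frac{1379}{3}$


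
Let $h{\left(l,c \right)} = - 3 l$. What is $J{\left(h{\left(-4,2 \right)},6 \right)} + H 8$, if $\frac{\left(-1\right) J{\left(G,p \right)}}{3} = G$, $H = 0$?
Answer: $-36$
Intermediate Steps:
$J{\left(G,p \right)} = - 3 G$
$J{\left(h{\left(-4,2 \right)},6 \right)} + H 8 = - 3 \left(\left(-3\right) \left(-4\right)\right) + 0 \cdot 8 = \left(-3\right) 12 + 0 = -36 + 0 = -36$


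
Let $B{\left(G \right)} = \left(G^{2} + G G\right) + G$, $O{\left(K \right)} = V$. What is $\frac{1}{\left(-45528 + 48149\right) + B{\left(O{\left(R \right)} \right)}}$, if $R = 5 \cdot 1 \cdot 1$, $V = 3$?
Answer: $\frac{1}{2642} \approx 0.0003785$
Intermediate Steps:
$R = 5$ ($R = 5 \cdot 1 = 5$)
$O{\left(K \right)} = 3$
$B{\left(G \right)} = G + 2 G^{2}$ ($B{\left(G \right)} = \left(G^{2} + G^{2}\right) + G = 2 G^{2} + G = G + 2 G^{2}$)
$\frac{1}{\left(-45528 + 48149\right) + B{\left(O{\left(R \right)} \right)}} = \frac{1}{\left(-45528 + 48149\right) + 3 \left(1 + 2 \cdot 3\right)} = \frac{1}{2621 + 3 \left(1 + 6\right)} = \frac{1}{2621 + 3 \cdot 7} = \frac{1}{2621 + 21} = \frac{1}{2642}$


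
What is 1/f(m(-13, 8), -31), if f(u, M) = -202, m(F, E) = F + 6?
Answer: -1/202 ≈ -0.0049505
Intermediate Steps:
m(F, E) = 6 + F
1/f(m(-13, 8), -31) = 1/(-202) = -1/202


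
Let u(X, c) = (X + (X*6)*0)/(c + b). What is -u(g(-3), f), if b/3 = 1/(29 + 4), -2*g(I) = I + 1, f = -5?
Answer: 11/54 ≈ 0.20370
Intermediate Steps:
g(I) = -1/2 - I/2 (g(I) = -(I + 1)/2 = -(1 + I)/2 = -1/2 - I/2)
b = 1/11 (b = 3/(29 + 4) = 3/33 = 3*(1/33) = 1/11 ≈ 0.090909)
u(X, c) = X/(1/11 + c) (u(X, c) = (X + (X*6)*0)/(c + 1/11) = (X + (6*X)*0)/(1/11 + c) = (X + 0)/(1/11 + c) = X/(1/11 + c))
-u(g(-3), f) = -11*(-1/2 - 1/2*(-3))/(1 + 11*(-5)) = -11*(-1/2 + 3/2)/(1 - 55) = -11/(-54) = -11*(-1)/54 = -1*(-11/54) = 11/54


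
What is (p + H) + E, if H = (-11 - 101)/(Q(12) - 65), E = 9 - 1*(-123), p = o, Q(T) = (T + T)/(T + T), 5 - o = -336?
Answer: 1899/4 ≈ 474.75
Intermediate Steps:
o = 341 (o = 5 - 1*(-336) = 5 + 336 = 341)
Q(T) = 1 (Q(T) = (2*T)/((2*T)) = (2*T)*(1/(2*T)) = 1)
p = 341
E = 132 (E = 9 + 123 = 132)
H = 7/4 (H = (-11 - 101)/(1 - 65) = -112/(-64) = -112*(-1/64) = 7/4 ≈ 1.7500)
(p + H) + E = (341 + 7/4) + 132 = 1371/4 + 132 = 1899/4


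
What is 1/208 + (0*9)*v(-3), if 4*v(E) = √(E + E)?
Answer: 1/208 ≈ 0.0048077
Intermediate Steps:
v(E) = √2*√E/4 (v(E) = √(E + E)/4 = √(2*E)/4 = (√2*√E)/4 = √2*√E/4)
1/208 + (0*9)*v(-3) = 1/208 + (0*9)*(√2*√(-3)/4) = 1/208 + 0*(√2*(I*√3)/4) = 1/208 + 0*(I*√6/4) = 1/208 + 0 = 1/208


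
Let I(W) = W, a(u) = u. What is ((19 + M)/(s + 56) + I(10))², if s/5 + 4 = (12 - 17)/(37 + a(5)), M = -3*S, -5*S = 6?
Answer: 6256177216/55279225 ≈ 113.17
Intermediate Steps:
S = -6/5 (S = -⅕*6 = -6/5 ≈ -1.2000)
M = 18/5 (M = -3*(-6/5) = 18/5 ≈ 3.6000)
s = -865/42 (s = -20 + 5*((12 - 17)/(37 + 5)) = -20 + 5*(-5/42) = -20 - 25/42 = -865/42 ≈ -20.595)
((19 + M)/(s + 56) + I(10))² = ((19 + 18/5)/(-865/42 + 56) + 10)² = (113/(5*(1487/42)) + 10)² = ((113/5)*(42/1487) + 10)² = (4746/7435 + 10)² = (79096/7435)² = 6256177216/55279225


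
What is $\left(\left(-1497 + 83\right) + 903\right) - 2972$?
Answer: $-3483$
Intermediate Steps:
$\left(\left(-1497 + 83\right) + 903\right) - 2972 = \left(-1414 + 903\right) - 2972 = -511 - 2972 = -3483$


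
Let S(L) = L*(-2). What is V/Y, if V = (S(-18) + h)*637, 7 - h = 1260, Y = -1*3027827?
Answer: 775229/3027827 ≈ 0.25603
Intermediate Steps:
Y = -3027827
h = -1253 (h = 7 - 1*1260 = 7 - 1260 = -1253)
S(L) = -2*L
V = -775229 (V = (-2*(-18) - 1253)*637 = (36 - 1253)*637 = -1217*637 = -775229)
V/Y = -775229/(-3027827) = -775229*(-1/3027827) = 775229/3027827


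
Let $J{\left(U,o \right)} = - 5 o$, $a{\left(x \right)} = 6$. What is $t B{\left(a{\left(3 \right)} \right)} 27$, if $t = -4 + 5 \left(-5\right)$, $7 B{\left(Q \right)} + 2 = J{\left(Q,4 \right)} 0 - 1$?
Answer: $\frac{2349}{7} \approx 335.57$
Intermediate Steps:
$B{\left(Q \right)} = - \frac{3}{7}$ ($B{\left(Q \right)} = - \frac{2}{7} + \frac{\left(-5\right) 4 \cdot 0 - 1}{7} = - \frac{2}{7} + \frac{\left(-20\right) 0 - 1}{7} = - \frac{2}{7} + \frac{0 - 1}{7} = - \frac{2}{7} + \frac{1}{7} \left(-1\right) = - \frac{2}{7} - \frac{1}{7} = - \frac{3}{7}$)
$t = -29$ ($t = -4 - 25 = -29$)
$t B{\left(a{\left(3 \right)} \right)} 27 = \left(-29\right) \left(- \frac{3}{7}\right) 27 = \frac{87}{7} \cdot 27 = \frac{2349}{7}$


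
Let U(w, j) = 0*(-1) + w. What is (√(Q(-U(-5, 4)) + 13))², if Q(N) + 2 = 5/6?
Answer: 71/6 ≈ 11.833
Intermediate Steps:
U(w, j) = w (U(w, j) = 0 + w = w)
Q(N) = -7/6 (Q(N) = -2 + 5/6 = -2 + 5*(⅙) = -2 + ⅚ = -7/6)
(√(Q(-U(-5, 4)) + 13))² = (√(-7/6 + 13))² = (√(71/6))² = (√426/6)² = 71/6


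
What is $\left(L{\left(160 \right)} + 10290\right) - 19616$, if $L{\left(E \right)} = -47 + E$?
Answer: $-9213$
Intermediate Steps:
$\left(L{\left(160 \right)} + 10290\right) - 19616 = \left(\left(-47 + 160\right) + 10290\right) - 19616 = \left(113 + 10290\right) - 19616 = 10403 - 19616 = -9213$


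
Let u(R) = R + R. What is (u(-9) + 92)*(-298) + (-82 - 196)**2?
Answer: 55232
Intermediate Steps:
u(R) = 2*R
(u(-9) + 92)*(-298) + (-82 - 196)**2 = (2*(-9) + 92)*(-298) + (-82 - 196)**2 = (-18 + 92)*(-298) + (-278)**2 = 74*(-298) + 77284 = -22052 + 77284 = 55232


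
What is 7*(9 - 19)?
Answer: -70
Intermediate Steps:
7*(9 - 19) = 7*(-10) = -70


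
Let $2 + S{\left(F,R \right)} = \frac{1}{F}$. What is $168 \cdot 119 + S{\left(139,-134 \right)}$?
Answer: $\frac{2778611}{139} \approx 19990.0$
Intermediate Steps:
$S{\left(F,R \right)} = -2 + \frac{1}{F}$
$168 \cdot 119 + S{\left(139,-134 \right)} = 168 \cdot 119 - \left(2 - \frac{1}{139}\right) = 19992 + \left(-2 + \frac{1}{139}\right) = 19992 - \frac{277}{139} = \frac{2778611}{139}$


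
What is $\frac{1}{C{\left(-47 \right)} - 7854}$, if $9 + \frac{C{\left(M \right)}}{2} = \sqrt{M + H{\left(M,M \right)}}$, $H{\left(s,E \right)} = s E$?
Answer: $- \frac{984}{7744967} - \frac{\sqrt{2162}}{30979868} \approx -0.00012855$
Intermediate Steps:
$H{\left(s,E \right)} = E s$
$C{\left(M \right)} = -18 + 2 \sqrt{M + M^{2}}$ ($C{\left(M \right)} = -18 + 2 \sqrt{M + M M} = -18 + 2 \sqrt{M + M^{2}}$)
$\frac{1}{C{\left(-47 \right)} - 7854} = \frac{1}{\left(-18 + 2 \sqrt{- 47 \left(1 - 47\right)}\right) - 7854} = \frac{1}{\left(-18 + 2 \sqrt{\left(-47\right) \left(-46\right)}\right) - 7854} = \frac{1}{\left(-18 + 2 \sqrt{2162}\right) - 7854} = \frac{1}{-7872 + 2 \sqrt{2162}}$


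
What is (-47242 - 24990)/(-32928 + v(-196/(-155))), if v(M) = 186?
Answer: 36116/16371 ≈ 2.2061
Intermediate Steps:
(-47242 - 24990)/(-32928 + v(-196/(-155))) = (-47242 - 24990)/(-32928 + 186) = -72232/(-32742) = -72232*(-1/32742) = 36116/16371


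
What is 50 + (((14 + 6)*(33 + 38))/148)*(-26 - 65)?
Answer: -30455/37 ≈ -823.11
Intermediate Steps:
50 + (((14 + 6)*(33 + 38))/148)*(-26 - 65) = 50 + ((20*71)*(1/148))*(-91) = 50 + (1420*(1/148))*(-91) = 50 + (355/37)*(-91) = 50 - 32305/37 = -30455/37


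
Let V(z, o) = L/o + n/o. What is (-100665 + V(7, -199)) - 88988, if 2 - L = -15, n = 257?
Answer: -37741221/199 ≈ -1.8965e+5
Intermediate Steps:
L = 17 (L = 2 - 1*(-15) = 2 + 15 = 17)
V(z, o) = 274/o (V(z, o) = 17/o + 257/o = 274/o)
(-100665 + V(7, -199)) - 88988 = (-100665 + 274/(-199)) - 88988 = (-100665 + 274*(-1/199)) - 88988 = (-100665 - 274/199) - 88988 = -20032609/199 - 88988 = -37741221/199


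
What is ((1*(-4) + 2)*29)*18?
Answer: -1044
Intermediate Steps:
((1*(-4) + 2)*29)*18 = ((-4 + 2)*29)*18 = -2*29*18 = -58*18 = -1044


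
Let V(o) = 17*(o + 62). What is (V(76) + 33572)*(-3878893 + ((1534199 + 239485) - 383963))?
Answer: -89406079896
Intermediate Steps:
V(o) = 1054 + 17*o (V(o) = 17*(62 + o) = 1054 + 17*o)
(V(76) + 33572)*(-3878893 + ((1534199 + 239485) - 383963)) = ((1054 + 17*76) + 33572)*(-3878893 + ((1534199 + 239485) - 383963)) = ((1054 + 1292) + 33572)*(-3878893 + (1773684 - 383963)) = (2346 + 33572)*(-3878893 + 1389721) = 35918*(-2489172) = -89406079896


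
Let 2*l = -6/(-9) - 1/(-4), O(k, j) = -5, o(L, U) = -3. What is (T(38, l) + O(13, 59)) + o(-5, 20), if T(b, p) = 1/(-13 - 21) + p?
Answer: -3089/408 ≈ -7.5711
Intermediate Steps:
l = 11/24 (l = (-6/(-9) - 1/(-4))/2 = (-6*(-⅑) - 1*(-¼))/2 = (⅔ + ¼)/2 = (½)*(11/12) = 11/24 ≈ 0.45833)
T(b, p) = -1/34 + p (T(b, p) = 1/(-34) + p = -1/34 + p)
(T(38, l) + O(13, 59)) + o(-5, 20) = ((-1/34 + 11/24) - 5) - 3 = (175/408 - 5) - 3 = -1865/408 - 3 = -3089/408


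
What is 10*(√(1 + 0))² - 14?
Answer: -4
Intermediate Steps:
10*(√(1 + 0))² - 14 = 10*(√1)² - 14 = 10*1² - 14 = 10*1 - 14 = 10 - 14 = -4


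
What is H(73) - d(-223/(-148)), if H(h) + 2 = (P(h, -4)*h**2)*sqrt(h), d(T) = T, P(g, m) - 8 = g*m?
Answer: -519/148 - 1513436*sqrt(73) ≈ -1.2931e+7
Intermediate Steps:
P(g, m) = 8 + g*m
H(h) = -2 + h**(5/2)*(8 - 4*h) (H(h) = -2 + ((8 + h*(-4))*h**2)*sqrt(h) = -2 + ((8 - 4*h)*h**2)*sqrt(h) = -2 + (h**2*(8 - 4*h))*sqrt(h) = -2 + h**(5/2)*(8 - 4*h))
H(73) - d(-223/(-148)) = (-2 + 4*73**(5/2)*(2 - 1*73)) - (-223)/(-148) = (-2 + 4*(5329*sqrt(73))*(2 - 73)) - (-223)*(-1)/148 = (-2 + 4*(5329*sqrt(73))*(-71)) - 1*223/148 = (-2 - 1513436*sqrt(73)) - 223/148 = -519/148 - 1513436*sqrt(73)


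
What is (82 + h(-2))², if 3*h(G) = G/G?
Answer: 61009/9 ≈ 6778.8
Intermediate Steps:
h(G) = ⅓ (h(G) = (G/G)/3 = (⅓)*1 = ⅓)
(82 + h(-2))² = (82 + ⅓)² = (247/3)² = 61009/9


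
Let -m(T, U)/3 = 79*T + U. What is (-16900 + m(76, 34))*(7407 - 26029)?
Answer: 652030708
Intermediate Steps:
m(T, U) = -237*T - 3*U (m(T, U) = -3*(79*T + U) = -3*(U + 79*T) = -237*T - 3*U)
(-16900 + m(76, 34))*(7407 - 26029) = (-16900 + (-237*76 - 3*34))*(7407 - 26029) = (-16900 + (-18012 - 102))*(-18622) = (-16900 - 18114)*(-18622) = -35014*(-18622) = 652030708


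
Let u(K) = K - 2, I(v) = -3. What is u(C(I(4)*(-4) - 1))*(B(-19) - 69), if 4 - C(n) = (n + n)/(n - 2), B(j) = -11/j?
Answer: 5200/171 ≈ 30.409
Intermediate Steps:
C(n) = 4 - 2*n/(-2 + n) (C(n) = 4 - (n + n)/(n - 2) = 4 - 2*n/(-2 + n))
u(K) = -2 + K
u(C(I(4)*(-4) - 1))*(B(-19) - 69) = (-2 + 2*(-4 + (-3*(-4) - 1))/(-2 + (-3*(-4) - 1)))*(-11/(-19) - 69) = (-2 + 2*(-4 + (12 - 1))/(-2 + (12 - 1)))*(-11*(-1/19) - 69) = (-2 + 2*(-4 + 11)/(-2 + 11))*(11/19 - 69) = (-2 + 2*7/9)*(-1300/19) = (-2 + 2*(⅑)*7)*(-1300/19) = (-2 + 14/9)*(-1300/19) = -4/9*(-1300/19) = 5200/171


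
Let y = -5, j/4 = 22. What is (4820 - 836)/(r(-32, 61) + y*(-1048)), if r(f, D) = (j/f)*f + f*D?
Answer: 249/211 ≈ 1.1801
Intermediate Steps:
j = 88 (j = 4*22 = 88)
r(f, D) = 88 + D*f (r(f, D) = (88/f)*f + f*D = 88 + D*f)
(4820 - 836)/(r(-32, 61) + y*(-1048)) = (4820 - 836)/((88 + 61*(-32)) - 5*(-1048)) = 3984/((88 - 1952) + 5240) = 3984/(-1864 + 5240) = 3984/3376 = 3984*(1/3376) = 249/211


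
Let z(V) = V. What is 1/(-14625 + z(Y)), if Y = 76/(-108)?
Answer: -27/394894 ≈ -6.8373e-5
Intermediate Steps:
Y = -19/27 (Y = 76*(-1/108) = -19/27 ≈ -0.70370)
1/(-14625 + z(Y)) = 1/(-14625 - 19/27) = 1/(-394894/27) = -27/394894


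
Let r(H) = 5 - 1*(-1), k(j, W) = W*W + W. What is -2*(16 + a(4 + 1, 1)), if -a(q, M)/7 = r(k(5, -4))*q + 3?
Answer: 430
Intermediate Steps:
k(j, W) = W + W² (k(j, W) = W² + W = W + W²)
r(H) = 6 (r(H) = 5 + 1 = 6)
a(q, M) = -21 - 42*q (a(q, M) = -7*(6*q + 3) = -7*(3 + 6*q) = -21 - 42*q)
-2*(16 + a(4 + 1, 1)) = -2*(16 + (-21 - 42*(4 + 1))) = -2*(16 + (-21 - 42*5)) = -2*(16 + (-21 - 210)) = -2*(16 - 231) = -2*(-215) = 430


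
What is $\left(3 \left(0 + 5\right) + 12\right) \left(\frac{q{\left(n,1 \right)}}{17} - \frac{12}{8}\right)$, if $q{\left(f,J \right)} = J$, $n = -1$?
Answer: $- \frac{1323}{34} \approx -38.912$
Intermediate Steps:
$\left(3 \left(0 + 5\right) + 12\right) \left(\frac{q{\left(n,1 \right)}}{17} - \frac{12}{8}\right) = \left(3 \left(0 + 5\right) + 12\right) \left(1 \cdot \frac{1}{17} - \frac{12}{8}\right) = \left(3 \cdot 5 + 12\right) \left(1 \cdot \frac{1}{17} - \frac{3}{2}\right) = \left(15 + 12\right) \left(\frac{1}{17} - \frac{3}{2}\right) = 27 \left(- \frac{49}{34}\right) = - \frac{1323}{34}$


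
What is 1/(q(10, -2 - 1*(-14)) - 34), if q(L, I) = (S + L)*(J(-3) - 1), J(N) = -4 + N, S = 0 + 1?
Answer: -1/122 ≈ -0.0081967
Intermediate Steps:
S = 1
q(L, I) = -8 - 8*L (q(L, I) = (1 + L)*((-4 - 3) - 1) = (1 + L)*(-7 - 1) = (1 + L)*(-8) = -8 - 8*L)
1/(q(10, -2 - 1*(-14)) - 34) = 1/((-8 - 8*10) - 34) = 1/((-8 - 80) - 34) = 1/(-88 - 34) = 1/(-122) = -1/122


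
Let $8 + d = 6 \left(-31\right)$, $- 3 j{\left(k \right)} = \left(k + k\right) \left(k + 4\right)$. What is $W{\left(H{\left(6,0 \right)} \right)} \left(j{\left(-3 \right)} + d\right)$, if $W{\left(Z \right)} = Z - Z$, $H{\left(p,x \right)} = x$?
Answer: $0$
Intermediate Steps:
$j{\left(k \right)} = - \frac{2 k \left(4 + k\right)}{3}$ ($j{\left(k \right)} = - \frac{\left(k + k\right) \left(k + 4\right)}{3} = - \frac{2 k \left(4 + k\right)}{3}$)
$d = -194$ ($d = -8 + 6 \left(-31\right) = -8 - 186 = -194$)
$W{\left(Z \right)} = 0$
$W{\left(H{\left(6,0 \right)} \right)} \left(j{\left(-3 \right)} + d\right) = 0 \left(\left(- \frac{2}{3}\right) \left(-3\right) \left(4 - 3\right) - 194\right) = 0 \left(\left(- \frac{2}{3}\right) \left(-3\right) 1 - 194\right) = 0 \left(2 - 194\right) = 0 \left(-192\right) = 0$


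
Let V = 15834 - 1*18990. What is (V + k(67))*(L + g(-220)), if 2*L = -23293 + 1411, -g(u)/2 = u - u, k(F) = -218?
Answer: 36914934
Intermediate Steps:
g(u) = 0 (g(u) = -2*(u - u) = -2*0 = 0)
L = -10941 (L = (-23293 + 1411)/2 = (½)*(-21882) = -10941)
V = -3156 (V = 15834 - 18990 = -3156)
(V + k(67))*(L + g(-220)) = (-3156 - 218)*(-10941 + 0) = -3374*(-10941) = 36914934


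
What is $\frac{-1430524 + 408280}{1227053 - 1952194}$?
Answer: $\frac{1022244}{725141} \approx 1.4097$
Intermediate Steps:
$\frac{-1430524 + 408280}{1227053 - 1952194} = - \frac{1022244}{-725141} = \left(-1022244\right) \left(- \frac{1}{725141}\right) = \frac{1022244}{725141}$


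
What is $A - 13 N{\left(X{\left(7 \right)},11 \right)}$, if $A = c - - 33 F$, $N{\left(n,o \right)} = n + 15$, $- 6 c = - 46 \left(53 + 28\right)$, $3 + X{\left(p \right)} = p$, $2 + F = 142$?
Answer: $4994$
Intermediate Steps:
$F = 140$ ($F = -2 + 142 = 140$)
$X{\left(p \right)} = -3 + p$
$c = 621$ ($c = - \frac{\left(-46\right) \left(53 + 28\right)}{6} = - \frac{\left(-46\right) 81}{6} = \left(- \frac{1}{6}\right) \left(-3726\right) = 621$)
$N{\left(n,o \right)} = 15 + n$
$A = 5241$ ($A = 621 - \left(-33\right) 140 = 621 - -4620 = 621 + 4620 = 5241$)
$A - 13 N{\left(X{\left(7 \right)},11 \right)} = 5241 - 13 \left(15 + \left(-3 + 7\right)\right) = 5241 - 13 \left(15 + 4\right) = 5241 - 247 = 4994$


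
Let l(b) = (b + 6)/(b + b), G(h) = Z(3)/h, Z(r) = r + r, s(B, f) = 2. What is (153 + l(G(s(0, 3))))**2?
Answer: 95481/4 ≈ 23870.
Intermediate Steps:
Z(r) = 2*r
G(h) = 6/h (G(h) = (2*3)/h = 6/h)
l(b) = (6 + b)/(2*b) (l(b) = (6 + b)/((2*b)) = (6 + b)*(1/(2*b)) = (6 + b)/(2*b))
(153 + l(G(s(0, 3))))**2 = (153 + (6 + 6/2)/(2*((6/2))))**2 = (153 + (6 + 6*(1/2))/(2*((6*(1/2)))))**2 = (153 + (1/2)*(6 + 3)/3)**2 = (153 + (1/2)*(1/3)*9)**2 = (153 + 3/2)**2 = (309/2)**2 = 95481/4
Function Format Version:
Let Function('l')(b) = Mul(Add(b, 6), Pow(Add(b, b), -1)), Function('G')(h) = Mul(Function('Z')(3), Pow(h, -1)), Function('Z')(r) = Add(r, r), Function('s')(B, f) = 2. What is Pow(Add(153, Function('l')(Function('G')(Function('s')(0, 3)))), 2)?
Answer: Rational(95481, 4) ≈ 23870.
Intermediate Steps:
Function('Z')(r) = Mul(2, r)
Function('G')(h) = Mul(6, Pow(h, -1)) (Function('G')(h) = Mul(Mul(2, 3), Pow(h, -1)) = Mul(6, Pow(h, -1)))
Function('l')(b) = Mul(Rational(1, 2), Pow(b, -1), Add(6, b)) (Function('l')(b) = Mul(Add(6, b), Pow(Mul(2, b), -1)) = Mul(Add(6, b), Mul(Rational(1, 2), Pow(b, -1))) = Mul(Rational(1, 2), Pow(b, -1), Add(6, b)))
Pow(Add(153, Function('l')(Function('G')(Function('s')(0, 3)))), 2) = Pow(Add(153, Mul(Rational(1, 2), Pow(Mul(6, Pow(2, -1)), -1), Add(6, Mul(6, Pow(2, -1))))), 2) = Pow(Add(153, Mul(Rational(1, 2), Pow(Mul(6, Rational(1, 2)), -1), Add(6, Mul(6, Rational(1, 2))))), 2) = Pow(Add(153, Mul(Rational(1, 2), Pow(3, -1), Add(6, 3))), 2) = Pow(Add(153, Mul(Rational(1, 2), Rational(1, 3), 9)), 2) = Pow(Add(153, Rational(3, 2)), 2) = Pow(Rational(309, 2), 2) = Rational(95481, 4)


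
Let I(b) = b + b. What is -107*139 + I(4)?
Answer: -14865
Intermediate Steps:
I(b) = 2*b
-107*139 + I(4) = -107*139 + 2*4 = -14873 + 8 = -14865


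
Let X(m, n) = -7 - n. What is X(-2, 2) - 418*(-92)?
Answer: 38447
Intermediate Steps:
X(-2, 2) - 418*(-92) = (-7 - 1*2) - 418*(-92) = (-7 - 2) + 38456 = -9 + 38456 = 38447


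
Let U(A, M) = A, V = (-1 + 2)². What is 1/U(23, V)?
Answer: 1/23 ≈ 0.043478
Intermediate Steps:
V = 1 (V = 1² = 1)
1/U(23, V) = 1/23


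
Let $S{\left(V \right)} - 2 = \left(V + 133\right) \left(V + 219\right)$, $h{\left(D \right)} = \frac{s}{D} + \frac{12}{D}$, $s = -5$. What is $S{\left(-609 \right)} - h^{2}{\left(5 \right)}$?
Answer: $\frac{4641001}{25} \approx 1.8564 \cdot 10^{5}$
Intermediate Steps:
$h{\left(D \right)} = \frac{7}{D}$ ($h{\left(D \right)} = - \frac{5}{D} + \frac{12}{D} = \frac{7}{D}$)
$S{\left(V \right)} = 2 + \left(133 + V\right) \left(219 + V\right)$ ($S{\left(V \right)} = 2 + \left(V + 133\right) \left(V + 219\right) = 2 + \left(133 + V\right) \left(219 + V\right)$)
$S{\left(-609 \right)} - h^{2}{\left(5 \right)} = \left(29129 + \left(-609\right)^{2} + 352 \left(-609\right)\right) - \left(\frac{7}{5}\right)^{2} = \left(29129 + 370881 - 214368\right) - \left(7 \cdot \frac{1}{5}\right)^{2} = 185642 - \left(\frac{7}{5}\right)^{2} = 185642 - \frac{49}{25} = \frac{4641001}{25}$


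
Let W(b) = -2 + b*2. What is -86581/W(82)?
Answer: -86581/162 ≈ -534.45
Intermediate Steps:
W(b) = -2 + 2*b
-86581/W(82) = -86581/(-2 + 2*82) = -86581/(-2 + 164) = -86581/162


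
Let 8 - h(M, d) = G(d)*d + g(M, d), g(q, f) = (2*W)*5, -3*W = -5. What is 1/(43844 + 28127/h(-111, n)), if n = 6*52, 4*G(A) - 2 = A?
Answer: 6682/292957937 ≈ 2.2809e-5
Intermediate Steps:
W = 5/3 (W = -⅓*(-5) = 5/3 ≈ 1.6667)
G(A) = ½ + A/4
n = 312
g(q, f) = 50/3 (g(q, f) = (2*(5/3))*5 = (10/3)*5 = 50/3)
h(M, d) = -26/3 - d*(½ + d/4) (h(M, d) = 8 - ((½ + d/4)*d + 50/3) = 8 - (d*(½ + d/4) + 50/3) = 8 - (50/3 + d*(½ + d/4)) = 8 + (-50/3 - d*(½ + d/4)) = -26/3 - d*(½ + d/4))
1/(43844 + 28127/h(-111, n)) = 1/(43844 + 28127/(-26/3 - ¼*312*(2 + 312))) = 1/(43844 + 28127/(-26/3 - ¼*312*314)) = 1/(43844 + 28127/(-26/3 - 24492)) = 1/(43844 + 28127/(-73502/3)) = 1/(43844 + 28127*(-3/73502)) = 1/(43844 - 7671/6682) = 1/(292957937/6682) = 6682/292957937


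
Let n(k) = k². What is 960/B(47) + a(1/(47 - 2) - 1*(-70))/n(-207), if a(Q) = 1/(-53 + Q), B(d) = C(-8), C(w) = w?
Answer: -437631115/3646926 ≈ -120.00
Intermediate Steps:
B(d) = -8
960/B(47) + a(1/(47 - 2) - 1*(-70))/n(-207) = 960/(-8) + 1/((-53 + (1/(47 - 2) - 1*(-70)))*((-207)²)) = 960*(-⅛) + 1/(-53 + (1/45 + 70)*42849) = -120 + (1/42849)/(-53 + (1/45 + 70)) = -120 + (1/42849)/(-53 + 3151/45) = -120 + (1/42849)/(766/45) = -120 + (45/766)*(1/42849) = -120 + 5/3646926 = -437631115/3646926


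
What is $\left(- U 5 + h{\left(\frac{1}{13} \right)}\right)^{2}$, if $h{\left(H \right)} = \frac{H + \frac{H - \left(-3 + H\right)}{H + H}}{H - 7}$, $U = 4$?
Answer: $\frac{16883881}{32400} \approx 521.11$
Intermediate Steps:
$h{\left(H \right)} = \frac{H + \frac{3}{2 H}}{-7 + H}$
$\left(- U 5 + h{\left(\frac{1}{13} \right)}\right)^{2} = \left(\left(-1\right) 4 \cdot 5 + \frac{\frac{3}{2} + \left(\frac{1}{13}\right)^{2}}{\frac{1}{13} \left(-7 + \frac{1}{13}\right)}\right)^{2} = \left(\left(-4\right) 5 + \frac{\frac{1}{\frac{1}{13}} \left(\frac{3}{2} + \left(\frac{1}{13}\right)^{2}\right)}{-7 + \frac{1}{13}}\right)^{2} = \left(-20 + \frac{13 \left(\frac{3}{2} + \frac{1}{169}\right)}{- \frac{90}{13}}\right)^{2} = \left(-20 + 13 \left(- \frac{13}{90}\right) \frac{509}{338}\right)^{2} = \left(-20 - \frac{509}{180}\right)^{2} = \left(- \frac{4109}{180}\right)^{2} = \frac{16883881}{32400}$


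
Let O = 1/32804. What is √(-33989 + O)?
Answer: 7*I*√186610433595/16402 ≈ 184.36*I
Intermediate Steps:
O = 1/32804 ≈ 3.0484e-5
√(-33989 + O) = √(-33989 + 1/32804) = √(-1114975155/32804) = 7*I*√186610433595/16402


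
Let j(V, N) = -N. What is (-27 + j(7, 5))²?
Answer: 1024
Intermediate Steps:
(-27 + j(7, 5))² = (-27 - 1*5)² = (-27 - 5)² = (-32)² = 1024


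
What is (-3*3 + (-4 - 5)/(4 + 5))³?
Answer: -1000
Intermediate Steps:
(-3*3 + (-4 - 5)/(4 + 5))³ = (-9 - 9/9)³ = (-9 - 9*⅑)³ = (-9 - 1)³ = (-10)³ = -1000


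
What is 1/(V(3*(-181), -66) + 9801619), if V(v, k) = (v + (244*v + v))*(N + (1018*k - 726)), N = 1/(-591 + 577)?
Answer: 7/63571392166 ≈ 1.1011e-10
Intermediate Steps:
N = -1/14 (N = 1/(-14) = -1/14 ≈ -0.071429)
V(v, k) = 246*v*(-10165/14 + 1018*k) (V(v, k) = (v + (244*v + v))*(-1/14 + (1018*k - 726)) = (v + 245*v)*(-1/14 + (-726 + 1018*k)) = (246*v)*(-10165/14 + 1018*k) = 246*v*(-10165/14 + 1018*k))
1/(V(3*(-181), -66) + 9801619) = 1/(123*(3*(-181))*(-10165 + 14252*(-66))/7 + 9801619) = 1/((123/7)*(-543)*(-10165 - 940632) + 9801619) = 1/((123/7)*(-543)*(-950797) + 9801619) = 1/(63502780833/7 + 9801619) = 1/(63571392166/7) = 7/63571392166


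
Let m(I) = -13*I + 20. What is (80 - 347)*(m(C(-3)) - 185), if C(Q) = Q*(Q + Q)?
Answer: 106533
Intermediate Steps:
C(Q) = 2*Q**2 (C(Q) = Q*(2*Q) = 2*Q**2)
m(I) = 20 - 13*I
(80 - 347)*(m(C(-3)) - 185) = (80 - 347)*((20 - 26*(-3)**2) - 185) = -267*((20 - 26*9) - 185) = -267*((20 - 13*18) - 185) = -267*((20 - 234) - 185) = -267*(-214 - 185) = -267*(-399) = 106533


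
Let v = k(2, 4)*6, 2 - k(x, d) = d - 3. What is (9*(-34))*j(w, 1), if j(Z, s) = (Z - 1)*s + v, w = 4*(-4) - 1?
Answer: 3672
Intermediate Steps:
k(x, d) = 5 - d (k(x, d) = 2 - (d - 3) = 2 - (-3 + d) = 2 + (3 - d) = 5 - d)
v = 6 (v = (5 - 1*4)*6 = (5 - 4)*6 = 1*6 = 6)
w = -17 (w = -16 - 1 = -17)
j(Z, s) = 6 + s*(-1 + Z) (j(Z, s) = (Z - 1)*s + 6 = (-1 + Z)*s + 6 = s*(-1 + Z) + 6 = 6 + s*(-1 + Z))
(9*(-34))*j(w, 1) = (9*(-34))*(6 - 1*1 - 17*1) = -306*(6 - 1 - 17) = -306*(-12) = 3672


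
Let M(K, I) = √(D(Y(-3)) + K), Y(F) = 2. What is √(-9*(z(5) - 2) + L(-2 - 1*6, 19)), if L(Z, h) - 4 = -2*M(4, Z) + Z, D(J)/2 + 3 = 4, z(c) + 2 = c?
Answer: √(-13 - 2*√6) ≈ 4.2307*I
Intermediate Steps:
z(c) = -2 + c
D(J) = 2 (D(J) = -6 + 2*4 = -6 + 8 = 2)
M(K, I) = √(2 + K)
L(Z, h) = 4 + Z - 2*√6 (L(Z, h) = 4 + (-2*√(2 + 4) + Z) = 4 + (-2*√6 + Z) = 4 + (Z - 2*√6) = 4 + Z - 2*√6)
√(-9*(z(5) - 2) + L(-2 - 1*6, 19)) = √(-9*((-2 + 5) - 2) + (4 + (-2 - 1*6) - 2*√6)) = √(-9*(3 - 2) + (4 + (-2 - 6) - 2*√6)) = √(-9*1 + (4 - 8 - 2*√6)) = √(-9 + (-4 - 2*√6)) = √(-13 - 2*√6)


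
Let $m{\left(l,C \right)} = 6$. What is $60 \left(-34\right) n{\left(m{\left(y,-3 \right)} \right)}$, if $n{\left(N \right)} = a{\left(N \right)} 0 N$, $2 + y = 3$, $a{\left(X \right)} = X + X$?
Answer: $0$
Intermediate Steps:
$a{\left(X \right)} = 2 X$
$y = 1$ ($y = -2 + 3 = 1$)
$n{\left(N \right)} = 0$ ($n{\left(N \right)} = 2 N 0 N = 0 N = 0$)
$60 \left(-34\right) n{\left(m{\left(y,-3 \right)} \right)} = 60 \left(-34\right) 0 = \left(-2040\right) 0 = 0$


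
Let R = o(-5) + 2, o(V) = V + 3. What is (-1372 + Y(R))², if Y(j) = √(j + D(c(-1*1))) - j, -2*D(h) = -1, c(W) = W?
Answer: (2744 - √2)²/4 ≈ 1.8804e+6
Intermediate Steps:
o(V) = 3 + V
D(h) = ½ (D(h) = -½*(-1) = ½)
R = 0 (R = (3 - 5) + 2 = -2 + 2 = 0)
Y(j) = √(½ + j) - j (Y(j) = √(j + ½) - j = √(½ + j) - j)
(-1372 + Y(R))² = (-1372 + (√(2 + 4*0)/2 - 1*0))² = (-1372 + (√(2 + 0)/2 + 0))² = (-1372 + (√2/2 + 0))² = (-1372 + √2/2)²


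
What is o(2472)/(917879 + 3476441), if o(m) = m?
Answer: 309/549290 ≈ 0.00056254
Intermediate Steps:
o(2472)/(917879 + 3476441) = 2472/(917879 + 3476441) = 2472/4394320 = 2472*(1/4394320) = 309/549290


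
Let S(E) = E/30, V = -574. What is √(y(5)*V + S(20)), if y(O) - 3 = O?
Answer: I*√41322/3 ≈ 67.759*I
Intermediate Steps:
S(E) = E/30 (S(E) = E*(1/30) = E/30)
y(O) = 3 + O
√(y(5)*V + S(20)) = √((3 + 5)*(-574) + (1/30)*20) = √(8*(-574) + ⅔) = √(-4592 + ⅔) = √(-13774/3) = I*√41322/3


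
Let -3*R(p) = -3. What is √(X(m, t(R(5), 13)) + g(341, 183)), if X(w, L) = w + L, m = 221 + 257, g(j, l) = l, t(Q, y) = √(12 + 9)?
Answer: √(661 + √21) ≈ 25.799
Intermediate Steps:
R(p) = 1 (R(p) = -⅓*(-3) = 1)
t(Q, y) = √21
m = 478
X(w, L) = L + w
√(X(m, t(R(5), 13)) + g(341, 183)) = √((√21 + 478) + 183) = √((478 + √21) + 183) = √(661 + √21)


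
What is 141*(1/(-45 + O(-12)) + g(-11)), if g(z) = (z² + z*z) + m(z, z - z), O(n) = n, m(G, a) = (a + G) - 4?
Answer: 608086/19 ≈ 32005.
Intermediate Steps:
m(G, a) = -4 + G + a (m(G, a) = (G + a) - 4 = -4 + G + a)
g(z) = -4 + z + 2*z² (g(z) = (z² + z*z) + (-4 + z + (z - z)) = (z² + z²) + (-4 + z + 0) = 2*z² + (-4 + z) = -4 + z + 2*z²)
141*(1/(-45 + O(-12)) + g(-11)) = 141*(1/(-45 - 12) + (-4 - 11 + 2*(-11)²)) = 141*(1/(-57) + (-4 - 11 + 2*121)) = 141*(-1/57 + (-4 - 11 + 242)) = 141*(-1/57 + 227) = 141*(12938/57) = 608086/19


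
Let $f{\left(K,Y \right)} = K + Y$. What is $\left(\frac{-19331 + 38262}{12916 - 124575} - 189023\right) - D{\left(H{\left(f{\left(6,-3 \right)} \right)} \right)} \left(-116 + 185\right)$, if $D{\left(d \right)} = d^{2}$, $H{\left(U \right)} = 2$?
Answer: $- \frac{21136955972}{111659} \approx -1.893 \cdot 10^{5}$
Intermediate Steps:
$\left(\frac{-19331 + 38262}{12916 - 124575} - 189023\right) - D{\left(H{\left(f{\left(6,-3 \right)} \right)} \right)} \left(-116 + 185\right) = \left(\frac{-19331 + 38262}{12916 - 124575} - 189023\right) - 2^{2} \left(-116 + 185\right) = \left(\frac{18931}{-111659} - 189023\right) - 4 \cdot 69 = \left(18931 \left(- \frac{1}{111659}\right) - 189023\right) - 276 = \left(- \frac{18931}{111659} - 189023\right) - 276 = - \frac{21106138088}{111659} - 276 = - \frac{21136955972}{111659}$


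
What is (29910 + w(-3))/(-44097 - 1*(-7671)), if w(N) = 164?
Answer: -15037/18213 ≈ -0.82562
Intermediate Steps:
(29910 + w(-3))/(-44097 - 1*(-7671)) = (29910 + 164)/(-44097 - 1*(-7671)) = 30074/(-44097 + 7671) = 30074/(-36426) = 30074*(-1/36426) = -15037/18213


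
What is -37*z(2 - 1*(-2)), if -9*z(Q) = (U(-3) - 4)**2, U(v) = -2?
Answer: 148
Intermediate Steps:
z(Q) = -4 (z(Q) = -(-2 - 4)**2/9 = -1/9*(-6)**2 = -1/9*36 = -4)
-37*z(2 - 1*(-2)) = -37*(-4) = 148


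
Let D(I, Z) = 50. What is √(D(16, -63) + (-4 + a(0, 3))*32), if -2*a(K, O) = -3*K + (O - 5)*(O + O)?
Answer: √114 ≈ 10.677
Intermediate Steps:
a(K, O) = 3*K/2 - O*(-5 + O) (a(K, O) = -(-3*K + (O - 5)*(O + O))/2 = -(-3*K + (-5 + O)*(2*O))/2 = -(-3*K + 2*O*(-5 + O))/2 = 3*K/2 - O*(-5 + O))
√(D(16, -63) + (-4 + a(0, 3))*32) = √(50 + (-4 + (-1*3² + 5*3 + (3/2)*0))*32) = √(50 + (-4 + (-1*9 + 15 + 0))*32) = √(50 + (-4 + (-9 + 15 + 0))*32) = √(50 + (-4 + 6)*32) = √(50 + 2*32) = √(50 + 64) = √114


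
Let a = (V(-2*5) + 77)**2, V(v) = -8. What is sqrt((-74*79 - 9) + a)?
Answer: I*sqrt(1094) ≈ 33.076*I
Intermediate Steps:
a = 4761 (a = (-8 + 77)**2 = 69**2 = 4761)
sqrt((-74*79 - 9) + a) = sqrt((-74*79 - 9) + 4761) = sqrt((-5846 - 9) + 4761) = sqrt(-5855 + 4761) = sqrt(-1094) = I*sqrt(1094)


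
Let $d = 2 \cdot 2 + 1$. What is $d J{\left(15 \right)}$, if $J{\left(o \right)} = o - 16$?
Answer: $-5$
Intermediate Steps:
$J{\left(o \right)} = -16 + o$
$d = 5$ ($d = 4 + 1 = 5$)
$d J{\left(15 \right)} = 5 \left(-16 + 15\right) = 5 \left(-1\right) = -5$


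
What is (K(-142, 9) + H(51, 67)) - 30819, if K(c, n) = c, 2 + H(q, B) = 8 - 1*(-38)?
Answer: -30917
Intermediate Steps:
H(q, B) = 44 (H(q, B) = -2 + (8 - 1*(-38)) = -2 + (8 + 38) = -2 + 46 = 44)
(K(-142, 9) + H(51, 67)) - 30819 = (-142 + 44) - 30819 = -98 - 30819 = -30917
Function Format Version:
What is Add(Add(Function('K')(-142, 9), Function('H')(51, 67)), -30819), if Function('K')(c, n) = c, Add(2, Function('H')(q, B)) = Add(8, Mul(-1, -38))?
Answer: -30917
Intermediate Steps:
Function('H')(q, B) = 44 (Function('H')(q, B) = Add(-2, Add(8, Mul(-1, -38))) = Add(-2, Add(8, 38)) = Add(-2, 46) = 44)
Add(Add(Function('K')(-142, 9), Function('H')(51, 67)), -30819) = Add(Add(-142, 44), -30819) = Add(-98, -30819) = -30917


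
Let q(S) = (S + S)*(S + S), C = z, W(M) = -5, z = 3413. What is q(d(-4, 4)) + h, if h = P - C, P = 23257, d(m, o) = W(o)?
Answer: 19944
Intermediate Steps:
d(m, o) = -5
C = 3413
q(S) = 4*S² (q(S) = (2*S)*(2*S) = 4*S²)
h = 19844 (h = 23257 - 1*3413 = 23257 - 3413 = 19844)
q(d(-4, 4)) + h = 4*(-5)² + 19844 = 4*25 + 19844 = 100 + 19844 = 19944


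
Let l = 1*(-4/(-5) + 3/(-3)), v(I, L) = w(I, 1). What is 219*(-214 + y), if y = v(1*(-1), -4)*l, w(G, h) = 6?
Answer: -235644/5 ≈ -47129.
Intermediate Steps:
v(I, L) = 6
l = -⅕ (l = 1*(-4*(-⅕) + 3*(-⅓)) = 1*(⅘ - 1) = 1*(-⅕) = -⅕ ≈ -0.20000)
y = -6/5 (y = 6*(-⅕) = -6/5 ≈ -1.2000)
219*(-214 + y) = 219*(-214 - 6/5) = 219*(-1076/5) = -235644/5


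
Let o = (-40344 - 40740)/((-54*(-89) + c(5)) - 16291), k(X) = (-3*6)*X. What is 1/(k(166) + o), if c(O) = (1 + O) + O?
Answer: -5737/17101614 ≈ -0.00033547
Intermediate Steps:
c(O) = 1 + 2*O
k(X) = -18*X
o = 40542/5737 (o = (-40344 - 40740)/((-54*(-89) + (1 + 2*5)) - 16291) = -81084/((4806 + (1 + 10)) - 16291) = -81084/((4806 + 11) - 16291) = -81084/(4817 - 16291) = -81084/(-11474) = -81084*(-1/11474) = 40542/5737 ≈ 7.0668)
1/(k(166) + o) = 1/(-18*166 + 40542/5737) = 1/(-2988 + 40542/5737) = 1/(-17101614/5737) = -5737/17101614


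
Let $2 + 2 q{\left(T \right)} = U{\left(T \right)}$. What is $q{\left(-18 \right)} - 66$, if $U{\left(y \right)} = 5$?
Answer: $- \frac{129}{2} \approx -64.5$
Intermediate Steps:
$q{\left(T \right)} = \frac{3}{2}$ ($q{\left(T \right)} = -1 + \frac{1}{2} \cdot 5 = -1 + \frac{5}{2} = \frac{3}{2}$)
$q{\left(-18 \right)} - 66 = \frac{3}{2} - 66 = - \frac{129}{2}$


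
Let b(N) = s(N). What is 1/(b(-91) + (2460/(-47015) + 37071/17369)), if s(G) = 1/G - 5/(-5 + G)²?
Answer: 136969890849792/283591295603243 ≈ 0.48298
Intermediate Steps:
s(G) = 1/G - 5/(-5 + G)²
b(N) = 1/N - 5/(-5 + N)²
1/(b(-91) + (2460/(-47015) + 37071/17369)) = 1/((1/(-91) - 5/(-5 - 91)²) + (2460/(-47015) + 37071/17369)) = 1/((-1/91 - 5/(-96)²) + (2460*(-1/47015) + 37071*(1/17369))) = 1/((-1/91 - 5*1/9216) + (-492/9403 + 37071/17369)) = 1/((-1/91 - 5/9216) + 340033065/163320707) = 1/(-9671/838656 + 340033065/163320707) = 1/(283591295603243/136969890849792) = 136969890849792/283591295603243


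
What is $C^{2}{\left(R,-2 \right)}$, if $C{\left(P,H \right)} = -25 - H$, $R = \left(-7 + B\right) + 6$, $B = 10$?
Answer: $529$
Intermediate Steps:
$R = 9$ ($R = \left(-7 + 10\right) + 6 = 3 + 6 = 9$)
$C^{2}{\left(R,-2 \right)} = \left(-25 - -2\right)^{2} = \left(-25 + 2\right)^{2} = \left(-23\right)^{2} = 529$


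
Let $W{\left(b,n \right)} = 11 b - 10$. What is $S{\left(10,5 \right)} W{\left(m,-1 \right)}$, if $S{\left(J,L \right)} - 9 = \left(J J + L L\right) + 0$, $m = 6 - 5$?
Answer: $134$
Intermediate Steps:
$m = 1$ ($m = 6 - 5 = 1$)
$W{\left(b,n \right)} = -10 + 11 b$
$S{\left(J,L \right)} = 9 + J^{2} + L^{2}$ ($S{\left(J,L \right)} = 9 + \left(\left(J J + L L\right) + 0\right) = 9 + \left(\left(J^{2} + L^{2}\right) + 0\right) = 9 + \left(J^{2} + L^{2}\right) = 9 + J^{2} + L^{2}$)
$S{\left(10,5 \right)} W{\left(m,-1 \right)} = \left(9 + 10^{2} + 5^{2}\right) \left(-10 + 11 \cdot 1\right) = \left(9 + 100 + 25\right) \left(-10 + 11\right) = 134 \cdot 1 = 134$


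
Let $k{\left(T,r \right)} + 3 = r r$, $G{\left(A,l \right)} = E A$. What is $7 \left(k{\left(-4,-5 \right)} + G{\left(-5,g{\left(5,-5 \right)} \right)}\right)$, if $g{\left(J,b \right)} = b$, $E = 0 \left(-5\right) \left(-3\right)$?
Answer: $154$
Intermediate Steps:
$E = 0$ ($E = 0 \left(-3\right) = 0$)
$G{\left(A,l \right)} = 0$ ($G{\left(A,l \right)} = 0 A = 0$)
$k{\left(T,r \right)} = -3 + r^{2}$ ($k{\left(T,r \right)} = -3 + r r = -3 + r^{2}$)
$7 \left(k{\left(-4,-5 \right)} + G{\left(-5,g{\left(5,-5 \right)} \right)}\right) = 7 \left(\left(-3 + \left(-5\right)^{2}\right) + 0\right) = 7 \left(\left(-3 + 25\right) + 0\right) = 7 \left(22 + 0\right) = 7 \cdot 22 = 154$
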